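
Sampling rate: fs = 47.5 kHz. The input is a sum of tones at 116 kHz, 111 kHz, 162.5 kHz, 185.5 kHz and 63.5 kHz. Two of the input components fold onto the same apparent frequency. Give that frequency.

16 kHz

fs/2 = 23.75 kHz.
116 kHz mod fs = 21 kHz.
21 kHz ≤ fs/2 = 23.75 kHz, appears at 21 kHz.
111 kHz mod fs = 16 kHz.
16 kHz ≤ fs/2 = 23.75 kHz, appears at 16 kHz.
162.5 kHz mod fs = 20 kHz.
20 kHz ≤ fs/2 = 23.75 kHz, appears at 20 kHz.
185.5 kHz mod fs = 43 kHz.
43 kHz > fs/2 = 23.75 kHz, folds to fs − 43 kHz = 4.5 kHz.
63.5 kHz mod fs = 16 kHz.
16 kHz ≤ fs/2 = 23.75 kHz, appears at 16 kHz.
63.5 kHz and 111 kHz both map to 16 kHz.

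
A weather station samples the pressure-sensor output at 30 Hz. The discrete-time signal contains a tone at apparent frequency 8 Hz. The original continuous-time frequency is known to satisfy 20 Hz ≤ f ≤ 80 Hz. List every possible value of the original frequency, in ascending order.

22 Hz, 38 Hz, 52 Hz, 68 Hz

Frequencies that alias to 8 Hz are k·fs ± 8 Hz for integer k ≥ 0.
k=0: 8 Hz.
k=1: 22 Hz, 38 Hz.
k=2: 52 Hz, 68 Hz.
k=3: 82 Hz, 98 Hz.
Within [20 Hz, 80 Hz]: 22 Hz, 38 Hz, 52 Hz, 68 Hz.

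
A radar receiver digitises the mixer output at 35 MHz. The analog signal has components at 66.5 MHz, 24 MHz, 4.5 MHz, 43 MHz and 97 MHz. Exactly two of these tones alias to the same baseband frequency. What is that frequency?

fs/2 = 17.5 MHz.
66.5 MHz mod fs = 31.5 MHz.
31.5 MHz > fs/2 = 17.5 MHz, folds to fs − 31.5 MHz = 3.5 MHz.
24 MHz > fs/2 = 17.5 MHz, folds to fs − 24 MHz = 11 MHz.
4.5 MHz ≤ fs/2 = 17.5 MHz, passes unchanged.
43 MHz mod fs = 8 MHz.
8 MHz ≤ fs/2 = 17.5 MHz, appears at 8 MHz.
97 MHz mod fs = 27 MHz.
27 MHz > fs/2 = 17.5 MHz, folds to fs − 27 MHz = 8 MHz.
43 MHz and 97 MHz both map to 8 MHz.

8 MHz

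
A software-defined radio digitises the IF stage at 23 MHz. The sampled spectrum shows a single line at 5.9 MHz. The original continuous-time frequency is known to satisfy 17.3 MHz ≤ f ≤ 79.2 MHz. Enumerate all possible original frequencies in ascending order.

Frequencies that alias to 5.9 MHz are k·fs ± 5.9 MHz for integer k ≥ 0.
k=0: 5.9 MHz.
k=1: 17.1 MHz, 28.9 MHz.
k=2: 40.1 MHz, 51.9 MHz.
k=3: 63.1 MHz, 74.9 MHz.
k=4: 86.1 MHz, 97.9 MHz.
Within [17.3 MHz, 79.2 MHz]: 28.9 MHz, 40.1 MHz, 51.9 MHz, 63.1 MHz, 74.9 MHz.

28.9 MHz, 40.1 MHz, 51.9 MHz, 63.1 MHz, 74.9 MHz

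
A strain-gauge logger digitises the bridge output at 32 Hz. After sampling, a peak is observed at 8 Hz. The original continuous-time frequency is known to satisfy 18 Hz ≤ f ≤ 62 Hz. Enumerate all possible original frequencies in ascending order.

Frequencies that alias to 8 Hz are k·fs ± 8 Hz for integer k ≥ 0.
k=0: 8 Hz.
k=1: 24 Hz, 40 Hz.
k=2: 56 Hz, 72 Hz.
k=3: 88 Hz, 104 Hz.
Within [18 Hz, 62 Hz]: 24 Hz, 40 Hz, 56 Hz.

24 Hz, 40 Hz, 56 Hz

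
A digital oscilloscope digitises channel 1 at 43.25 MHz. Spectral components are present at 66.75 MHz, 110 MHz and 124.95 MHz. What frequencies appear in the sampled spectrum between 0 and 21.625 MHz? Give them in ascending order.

4.8 MHz, 19.75 MHz

fs/2 = 21.625 MHz.
66.75 MHz mod fs = 23.5 MHz.
23.5 MHz > fs/2 = 21.625 MHz, folds to fs − 23.5 MHz = 19.75 MHz.
110 MHz mod fs = 23.5 MHz.
23.5 MHz > fs/2 = 21.625 MHz, folds to fs − 23.5 MHz = 19.75 MHz.
124.95 MHz mod fs = 38.45 MHz.
38.45 MHz > fs/2 = 21.625 MHz, folds to fs − 38.45 MHz = 4.8 MHz.
Distinct values: {4.8 MHz, 19.75 MHz}.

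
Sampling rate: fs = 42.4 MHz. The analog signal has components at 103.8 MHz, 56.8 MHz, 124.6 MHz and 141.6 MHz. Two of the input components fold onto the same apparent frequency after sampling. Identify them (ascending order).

fs/2 = 21.2 MHz.
103.8 MHz mod fs = 19 MHz.
19 MHz ≤ fs/2 = 21.2 MHz, appears at 19 MHz.
56.8 MHz mod fs = 14.4 MHz.
14.4 MHz ≤ fs/2 = 21.2 MHz, appears at 14.4 MHz.
124.6 MHz mod fs = 39.8 MHz.
39.8 MHz > fs/2 = 21.2 MHz, folds to fs − 39.8 MHz = 2.6 MHz.
141.6 MHz mod fs = 14.4 MHz.
14.4 MHz ≤ fs/2 = 21.2 MHz, appears at 14.4 MHz.
56.8 MHz and 141.6 MHz both map to 14.4 MHz.

56.8 MHz, 141.6 MHz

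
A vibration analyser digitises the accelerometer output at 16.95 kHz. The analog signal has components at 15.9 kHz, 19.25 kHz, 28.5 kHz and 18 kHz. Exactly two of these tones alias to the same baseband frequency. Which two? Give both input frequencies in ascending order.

fs/2 = 8.475 kHz.
15.9 kHz > fs/2 = 8.475 kHz, folds to fs − 15.9 kHz = 1.05 kHz.
19.25 kHz mod fs = 2.3 kHz.
2.3 kHz ≤ fs/2 = 8.475 kHz, appears at 2.3 kHz.
28.5 kHz mod fs = 11.55 kHz.
11.55 kHz > fs/2 = 8.475 kHz, folds to fs − 11.55 kHz = 5.4 kHz.
18 kHz mod fs = 1.05 kHz.
1.05 kHz ≤ fs/2 = 8.475 kHz, appears at 1.05 kHz.
15.9 kHz and 18 kHz both map to 1.05 kHz.

15.9 kHz, 18 kHz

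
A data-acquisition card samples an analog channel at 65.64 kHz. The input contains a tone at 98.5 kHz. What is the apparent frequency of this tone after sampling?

98.5 kHz mod fs = 32.86 kHz.
32.86 kHz > fs/2 = 32.82 kHz, folds to fs − 32.86 kHz = 32.78 kHz.

32.78 kHz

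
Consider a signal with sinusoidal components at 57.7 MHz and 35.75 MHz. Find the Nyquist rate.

Highest-frequency component: 57.7 MHz.
Nyquist rate = 2 × 57.7 MHz = 115.4 MHz.

115.4 MHz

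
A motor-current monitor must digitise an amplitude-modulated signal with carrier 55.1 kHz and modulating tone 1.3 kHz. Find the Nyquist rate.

112.8 kHz

AM sidebands sit at fc ± fm = 53.8 kHz and 56.4 kHz.
Highest-frequency component: 56.4 kHz.
Nyquist rate = 2 × 56.4 kHz = 112.8 kHz.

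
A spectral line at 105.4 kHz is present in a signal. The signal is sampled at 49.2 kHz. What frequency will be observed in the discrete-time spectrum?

105.4 kHz mod fs = 7 kHz.
7 kHz ≤ fs/2 = 24.6 kHz, appears at 7 kHz.

7 kHz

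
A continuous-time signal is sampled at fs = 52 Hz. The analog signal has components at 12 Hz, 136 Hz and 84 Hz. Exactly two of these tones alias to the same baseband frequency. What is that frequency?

fs/2 = 26 Hz.
12 Hz ≤ fs/2 = 26 Hz, passes unchanged.
136 Hz mod fs = 32 Hz.
32 Hz > fs/2 = 26 Hz, folds to fs − 32 Hz = 20 Hz.
84 Hz mod fs = 32 Hz.
32 Hz > fs/2 = 26 Hz, folds to fs − 32 Hz = 20 Hz.
84 Hz and 136 Hz both map to 20 Hz.

20 Hz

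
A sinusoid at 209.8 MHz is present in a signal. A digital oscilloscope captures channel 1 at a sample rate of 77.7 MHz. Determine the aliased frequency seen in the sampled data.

23.3 MHz

209.8 MHz mod fs = 54.4 MHz.
54.4 MHz > fs/2 = 38.85 MHz, folds to fs − 54.4 MHz = 23.3 MHz.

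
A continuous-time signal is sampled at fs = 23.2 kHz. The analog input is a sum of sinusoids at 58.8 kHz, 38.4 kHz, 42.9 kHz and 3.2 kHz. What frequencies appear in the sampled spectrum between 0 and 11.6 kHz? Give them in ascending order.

fs/2 = 11.6 kHz.
58.8 kHz mod fs = 12.4 kHz.
12.4 kHz > fs/2 = 11.6 kHz, folds to fs − 12.4 kHz = 10.8 kHz.
38.4 kHz mod fs = 15.2 kHz.
15.2 kHz > fs/2 = 11.6 kHz, folds to fs − 15.2 kHz = 8 kHz.
42.9 kHz mod fs = 19.7 kHz.
19.7 kHz > fs/2 = 11.6 kHz, folds to fs − 19.7 kHz = 3.5 kHz.
3.2 kHz ≤ fs/2 = 11.6 kHz, passes unchanged.
Distinct values: {3.2 kHz, 3.5 kHz, 8 kHz, 10.8 kHz}.

3.2 kHz, 3.5 kHz, 8 kHz, 10.8 kHz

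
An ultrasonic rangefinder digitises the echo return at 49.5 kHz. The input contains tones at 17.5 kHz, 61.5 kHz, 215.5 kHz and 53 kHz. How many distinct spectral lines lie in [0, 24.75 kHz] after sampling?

3

fs/2 = 24.75 kHz.
17.5 kHz ≤ fs/2 = 24.75 kHz, passes unchanged.
61.5 kHz mod fs = 12 kHz.
12 kHz ≤ fs/2 = 24.75 kHz, appears at 12 kHz.
215.5 kHz mod fs = 17.5 kHz.
17.5 kHz ≤ fs/2 = 24.75 kHz, appears at 17.5 kHz.
53 kHz mod fs = 3.5 kHz.
3.5 kHz ≤ fs/2 = 24.75 kHz, appears at 3.5 kHz.
Distinct values: {3.5 kHz, 12 kHz, 17.5 kHz} → 3.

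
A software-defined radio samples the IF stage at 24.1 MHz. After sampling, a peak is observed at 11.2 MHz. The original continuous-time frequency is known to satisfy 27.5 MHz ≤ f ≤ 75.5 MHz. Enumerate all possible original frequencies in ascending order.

Frequencies that alias to 11.2 MHz are k·fs ± 11.2 MHz for integer k ≥ 0.
k=0: 11.2 MHz.
k=1: 12.9 MHz, 35.3 MHz.
k=2: 37 MHz, 59.4 MHz.
k=3: 61.1 MHz, 83.5 MHz.
k=4: 85.2 MHz, 107.6 MHz.
Within [27.5 MHz, 75.5 MHz]: 35.3 MHz, 37 MHz, 59.4 MHz, 61.1 MHz.

35.3 MHz, 37 MHz, 59.4 MHz, 61.1 MHz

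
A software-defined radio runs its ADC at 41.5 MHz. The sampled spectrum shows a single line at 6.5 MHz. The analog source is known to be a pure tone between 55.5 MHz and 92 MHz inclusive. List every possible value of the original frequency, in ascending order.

Frequencies that alias to 6.5 MHz are k·fs ± 6.5 MHz for integer k ≥ 0.
k=0: 6.5 MHz.
k=1: 35 MHz, 48 MHz.
k=2: 76.5 MHz, 89.5 MHz.
k=3: 118 MHz, 131 MHz.
Within [55.5 MHz, 92 MHz]: 76.5 MHz, 89.5 MHz.

76.5 MHz, 89.5 MHz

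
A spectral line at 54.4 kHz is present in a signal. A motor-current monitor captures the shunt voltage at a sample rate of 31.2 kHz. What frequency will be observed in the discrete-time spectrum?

54.4 kHz mod fs = 23.2 kHz.
23.2 kHz > fs/2 = 15.6 kHz, folds to fs − 23.2 kHz = 8 kHz.

8 kHz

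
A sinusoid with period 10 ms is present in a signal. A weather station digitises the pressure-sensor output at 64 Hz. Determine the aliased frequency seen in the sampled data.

T = 10 ms → f = 1/T = 100 Hz.
100 Hz mod fs = 36 Hz.
36 Hz > fs/2 = 32 Hz, folds to fs − 36 Hz = 28 Hz.

28 Hz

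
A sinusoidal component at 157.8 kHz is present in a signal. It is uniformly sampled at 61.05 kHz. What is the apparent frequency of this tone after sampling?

25.35 kHz

157.8 kHz mod fs = 35.7 kHz.
35.7 kHz > fs/2 = 30.525 kHz, folds to fs − 35.7 kHz = 25.35 kHz.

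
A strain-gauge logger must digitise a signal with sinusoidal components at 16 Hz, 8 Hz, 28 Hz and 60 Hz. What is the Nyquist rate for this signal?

120 Hz

Highest-frequency component: 60 Hz.
Nyquist rate = 2 × 60 Hz = 120 Hz.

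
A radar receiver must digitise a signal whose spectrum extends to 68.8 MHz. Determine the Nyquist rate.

Nyquist rate = 2 × 68.8 MHz = 137.6 MHz.

137.6 MHz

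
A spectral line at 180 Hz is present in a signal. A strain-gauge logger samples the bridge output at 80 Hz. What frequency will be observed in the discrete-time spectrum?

20 Hz

180 Hz mod fs = 20 Hz.
20 Hz ≤ fs/2 = 40 Hz, appears at 20 Hz.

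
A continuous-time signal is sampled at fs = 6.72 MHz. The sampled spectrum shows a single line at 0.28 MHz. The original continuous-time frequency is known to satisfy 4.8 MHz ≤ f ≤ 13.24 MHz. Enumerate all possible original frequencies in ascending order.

Frequencies that alias to 0.28 MHz are k·fs ± 0.28 MHz for integer k ≥ 0.
k=0: 0.28 MHz.
k=1: 6.44 MHz, 7 MHz.
k=2: 13.16 MHz, 13.72 MHz.
k=3: 19.88 MHz, 20.44 MHz.
Within [4.8 MHz, 13.24 MHz]: 6.44 MHz, 7 MHz, 13.16 MHz.

6.44 MHz, 7 MHz, 13.16 MHz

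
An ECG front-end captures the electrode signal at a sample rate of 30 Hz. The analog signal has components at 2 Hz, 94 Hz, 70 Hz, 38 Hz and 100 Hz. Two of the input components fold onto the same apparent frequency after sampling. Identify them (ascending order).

70 Hz, 100 Hz

fs/2 = 15 Hz.
2 Hz ≤ fs/2 = 15 Hz, passes unchanged.
94 Hz mod fs = 4 Hz.
4 Hz ≤ fs/2 = 15 Hz, appears at 4 Hz.
70 Hz mod fs = 10 Hz.
10 Hz ≤ fs/2 = 15 Hz, appears at 10 Hz.
38 Hz mod fs = 8 Hz.
8 Hz ≤ fs/2 = 15 Hz, appears at 8 Hz.
100 Hz mod fs = 10 Hz.
10 Hz ≤ fs/2 = 15 Hz, appears at 10 Hz.
70 Hz and 100 Hz both map to 10 Hz.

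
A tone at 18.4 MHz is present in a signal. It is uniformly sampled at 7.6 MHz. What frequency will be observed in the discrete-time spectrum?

18.4 MHz mod fs = 3.2 MHz.
3.2 MHz ≤ fs/2 = 3.8 MHz, appears at 3.2 MHz.

3.2 MHz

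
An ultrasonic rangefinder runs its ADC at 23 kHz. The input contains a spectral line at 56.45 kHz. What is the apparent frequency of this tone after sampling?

56.45 kHz mod fs = 10.45 kHz.
10.45 kHz ≤ fs/2 = 11.5 kHz, appears at 10.45 kHz.

10.45 kHz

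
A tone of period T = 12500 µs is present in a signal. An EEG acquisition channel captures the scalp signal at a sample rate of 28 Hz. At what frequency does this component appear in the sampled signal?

T = 12500 µs → f = 1/T = 80 Hz.
80 Hz mod fs = 24 Hz.
24 Hz > fs/2 = 14 Hz, folds to fs − 24 Hz = 4 Hz.

4 Hz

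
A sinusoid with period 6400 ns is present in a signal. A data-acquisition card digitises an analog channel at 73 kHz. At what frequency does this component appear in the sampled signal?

10.25 kHz

T = 6400 ns → f = 1/T = 156.25 kHz.
156.25 kHz mod fs = 10.25 kHz.
10.25 kHz ≤ fs/2 = 36.5 kHz, appears at 10.25 kHz.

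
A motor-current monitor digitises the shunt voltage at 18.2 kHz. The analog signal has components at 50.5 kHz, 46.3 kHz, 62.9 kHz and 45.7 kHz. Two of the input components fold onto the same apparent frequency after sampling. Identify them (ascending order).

fs/2 = 9.1 kHz.
50.5 kHz mod fs = 14.1 kHz.
14.1 kHz > fs/2 = 9.1 kHz, folds to fs − 14.1 kHz = 4.1 kHz.
46.3 kHz mod fs = 9.9 kHz.
9.9 kHz > fs/2 = 9.1 kHz, folds to fs − 9.9 kHz = 8.3 kHz.
62.9 kHz mod fs = 8.3 kHz.
8.3 kHz ≤ fs/2 = 9.1 kHz, appears at 8.3 kHz.
45.7 kHz mod fs = 9.3 kHz.
9.3 kHz > fs/2 = 9.1 kHz, folds to fs − 9.3 kHz = 8.9 kHz.
46.3 kHz and 62.9 kHz both map to 8.3 kHz.

46.3 kHz, 62.9 kHz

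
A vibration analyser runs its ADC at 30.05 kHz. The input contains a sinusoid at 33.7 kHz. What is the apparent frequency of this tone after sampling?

33.7 kHz mod fs = 3.65 kHz.
3.65 kHz ≤ fs/2 = 15.025 kHz, appears at 3.65 kHz.

3.65 kHz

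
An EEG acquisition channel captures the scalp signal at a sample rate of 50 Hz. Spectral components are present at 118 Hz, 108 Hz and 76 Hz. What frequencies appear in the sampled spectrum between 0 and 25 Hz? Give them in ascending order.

fs/2 = 25 Hz.
118 Hz mod fs = 18 Hz.
18 Hz ≤ fs/2 = 25 Hz, appears at 18 Hz.
108 Hz mod fs = 8 Hz.
8 Hz ≤ fs/2 = 25 Hz, appears at 8 Hz.
76 Hz mod fs = 26 Hz.
26 Hz > fs/2 = 25 Hz, folds to fs − 26 Hz = 24 Hz.
Distinct values: {8 Hz, 18 Hz, 24 Hz}.

8 Hz, 18 Hz, 24 Hz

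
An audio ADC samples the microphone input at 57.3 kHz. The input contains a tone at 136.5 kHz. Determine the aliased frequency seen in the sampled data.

136.5 kHz mod fs = 21.9 kHz.
21.9 kHz ≤ fs/2 = 28.65 kHz, appears at 21.9 kHz.

21.9 kHz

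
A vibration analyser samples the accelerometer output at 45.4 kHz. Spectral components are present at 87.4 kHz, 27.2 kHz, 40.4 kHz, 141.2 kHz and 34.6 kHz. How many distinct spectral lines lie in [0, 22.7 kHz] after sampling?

4

fs/2 = 22.7 kHz.
87.4 kHz mod fs = 42 kHz.
42 kHz > fs/2 = 22.7 kHz, folds to fs − 42 kHz = 3.4 kHz.
27.2 kHz > fs/2 = 22.7 kHz, folds to fs − 27.2 kHz = 18.2 kHz.
40.4 kHz > fs/2 = 22.7 kHz, folds to fs − 40.4 kHz = 5 kHz.
141.2 kHz mod fs = 5 kHz.
5 kHz ≤ fs/2 = 22.7 kHz, appears at 5 kHz.
34.6 kHz > fs/2 = 22.7 kHz, folds to fs − 34.6 kHz = 10.8 kHz.
Distinct values: {3.4 kHz, 5 kHz, 10.8 kHz, 18.2 kHz} → 4.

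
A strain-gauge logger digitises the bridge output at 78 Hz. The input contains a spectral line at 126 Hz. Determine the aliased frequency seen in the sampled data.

30 Hz

126 Hz mod fs = 48 Hz.
48 Hz > fs/2 = 39 Hz, folds to fs − 48 Hz = 30 Hz.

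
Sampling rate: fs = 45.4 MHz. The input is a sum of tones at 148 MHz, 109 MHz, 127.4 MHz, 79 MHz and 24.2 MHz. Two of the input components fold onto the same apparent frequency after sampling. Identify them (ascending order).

fs/2 = 22.7 MHz.
148 MHz mod fs = 11.8 MHz.
11.8 MHz ≤ fs/2 = 22.7 MHz, appears at 11.8 MHz.
109 MHz mod fs = 18.2 MHz.
18.2 MHz ≤ fs/2 = 22.7 MHz, appears at 18.2 MHz.
127.4 MHz mod fs = 36.6 MHz.
36.6 MHz > fs/2 = 22.7 MHz, folds to fs − 36.6 MHz = 8.8 MHz.
79 MHz mod fs = 33.6 MHz.
33.6 MHz > fs/2 = 22.7 MHz, folds to fs − 33.6 MHz = 11.8 MHz.
24.2 MHz > fs/2 = 22.7 MHz, folds to fs − 24.2 MHz = 21.2 MHz.
79 MHz and 148 MHz both map to 11.8 MHz.

79 MHz, 148 MHz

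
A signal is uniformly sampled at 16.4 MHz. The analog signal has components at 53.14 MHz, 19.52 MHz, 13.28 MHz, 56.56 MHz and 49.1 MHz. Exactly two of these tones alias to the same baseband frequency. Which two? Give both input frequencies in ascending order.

13.28 MHz, 19.52 MHz

fs/2 = 8.2 MHz.
53.14 MHz mod fs = 3.94 MHz.
3.94 MHz ≤ fs/2 = 8.2 MHz, appears at 3.94 MHz.
19.52 MHz mod fs = 3.12 MHz.
3.12 MHz ≤ fs/2 = 8.2 MHz, appears at 3.12 MHz.
13.28 MHz > fs/2 = 8.2 MHz, folds to fs − 13.28 MHz = 3.12 MHz.
56.56 MHz mod fs = 7.36 MHz.
7.36 MHz ≤ fs/2 = 8.2 MHz, appears at 7.36 MHz.
49.1 MHz mod fs = 16.3 MHz.
16.3 MHz > fs/2 = 8.2 MHz, folds to fs − 16.3 MHz = 0.1 MHz.
13.28 MHz and 19.52 MHz both map to 3.12 MHz.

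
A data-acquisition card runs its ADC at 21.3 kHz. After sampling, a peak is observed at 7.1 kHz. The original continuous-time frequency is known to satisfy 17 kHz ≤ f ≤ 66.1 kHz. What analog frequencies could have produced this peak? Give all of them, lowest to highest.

Frequencies that alias to 7.1 kHz are k·fs ± 7.1 kHz for integer k ≥ 0.
k=0: 7.1 kHz.
k=1: 14.2 kHz, 28.4 kHz.
k=2: 35.5 kHz, 49.7 kHz.
k=3: 56.8 kHz, 71 kHz.
k=4: 78.1 kHz, 92.3 kHz.
Within [17 kHz, 66.1 kHz]: 28.4 kHz, 35.5 kHz, 49.7 kHz, 56.8 kHz.

28.4 kHz, 35.5 kHz, 49.7 kHz, 56.8 kHz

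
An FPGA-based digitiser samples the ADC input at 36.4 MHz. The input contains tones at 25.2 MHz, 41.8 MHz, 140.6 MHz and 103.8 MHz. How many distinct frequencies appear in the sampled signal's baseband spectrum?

fs/2 = 18.2 MHz.
25.2 MHz > fs/2 = 18.2 MHz, folds to fs − 25.2 MHz = 11.2 MHz.
41.8 MHz mod fs = 5.4 MHz.
5.4 MHz ≤ fs/2 = 18.2 MHz, appears at 5.4 MHz.
140.6 MHz mod fs = 31.4 MHz.
31.4 MHz > fs/2 = 18.2 MHz, folds to fs − 31.4 MHz = 5 MHz.
103.8 MHz mod fs = 31 MHz.
31 MHz > fs/2 = 18.2 MHz, folds to fs − 31 MHz = 5.4 MHz.
Distinct values: {5 MHz, 5.4 MHz, 11.2 MHz} → 3.

3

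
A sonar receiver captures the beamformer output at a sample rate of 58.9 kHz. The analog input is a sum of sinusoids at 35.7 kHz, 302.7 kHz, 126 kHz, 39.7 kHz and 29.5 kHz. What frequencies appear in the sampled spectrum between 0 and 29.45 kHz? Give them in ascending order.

8.2 kHz, 19.2 kHz, 23.2 kHz, 29.4 kHz

fs/2 = 29.45 kHz.
35.7 kHz > fs/2 = 29.45 kHz, folds to fs − 35.7 kHz = 23.2 kHz.
302.7 kHz mod fs = 8.2 kHz.
8.2 kHz ≤ fs/2 = 29.45 kHz, appears at 8.2 kHz.
126 kHz mod fs = 8.2 kHz.
8.2 kHz ≤ fs/2 = 29.45 kHz, appears at 8.2 kHz.
39.7 kHz > fs/2 = 29.45 kHz, folds to fs − 39.7 kHz = 19.2 kHz.
29.5 kHz > fs/2 = 29.45 kHz, folds to fs − 29.5 kHz = 29.4 kHz.
Distinct values: {8.2 kHz, 19.2 kHz, 23.2 kHz, 29.4 kHz}.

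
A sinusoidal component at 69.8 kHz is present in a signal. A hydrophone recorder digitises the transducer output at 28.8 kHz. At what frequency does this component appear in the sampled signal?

12.2 kHz

69.8 kHz mod fs = 12.2 kHz.
12.2 kHz ≤ fs/2 = 14.4 kHz, appears at 12.2 kHz.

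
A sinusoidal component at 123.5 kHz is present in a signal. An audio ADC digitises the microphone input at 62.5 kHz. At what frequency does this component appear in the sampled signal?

1.5 kHz

123.5 kHz mod fs = 61 kHz.
61 kHz > fs/2 = 31.25 kHz, folds to fs − 61 kHz = 1.5 kHz.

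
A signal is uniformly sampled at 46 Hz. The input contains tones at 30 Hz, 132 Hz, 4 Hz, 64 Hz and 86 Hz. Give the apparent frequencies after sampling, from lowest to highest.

4 Hz, 6 Hz, 16 Hz, 18 Hz

fs/2 = 23 Hz.
30 Hz > fs/2 = 23 Hz, folds to fs − 30 Hz = 16 Hz.
132 Hz mod fs = 40 Hz.
40 Hz > fs/2 = 23 Hz, folds to fs − 40 Hz = 6 Hz.
4 Hz ≤ fs/2 = 23 Hz, passes unchanged.
64 Hz mod fs = 18 Hz.
18 Hz ≤ fs/2 = 23 Hz, appears at 18 Hz.
86 Hz mod fs = 40 Hz.
40 Hz > fs/2 = 23 Hz, folds to fs − 40 Hz = 6 Hz.
Distinct values: {4 Hz, 6 Hz, 16 Hz, 18 Hz}.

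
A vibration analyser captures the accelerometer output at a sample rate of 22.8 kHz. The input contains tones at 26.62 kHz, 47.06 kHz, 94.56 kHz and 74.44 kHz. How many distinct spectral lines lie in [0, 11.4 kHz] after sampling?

fs/2 = 11.4 kHz.
26.62 kHz mod fs = 3.82 kHz.
3.82 kHz ≤ fs/2 = 11.4 kHz, appears at 3.82 kHz.
47.06 kHz mod fs = 1.46 kHz.
1.46 kHz ≤ fs/2 = 11.4 kHz, appears at 1.46 kHz.
94.56 kHz mod fs = 3.36 kHz.
3.36 kHz ≤ fs/2 = 11.4 kHz, appears at 3.36 kHz.
74.44 kHz mod fs = 6.04 kHz.
6.04 kHz ≤ fs/2 = 11.4 kHz, appears at 6.04 kHz.
Distinct values: {1.46 kHz, 3.36 kHz, 3.82 kHz, 6.04 kHz} → 4.

4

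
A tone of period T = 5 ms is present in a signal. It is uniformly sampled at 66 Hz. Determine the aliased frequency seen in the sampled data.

2 Hz

T = 5 ms → f = 1/T = 200 Hz.
200 Hz mod fs = 2 Hz.
2 Hz ≤ fs/2 = 33 Hz, appears at 2 Hz.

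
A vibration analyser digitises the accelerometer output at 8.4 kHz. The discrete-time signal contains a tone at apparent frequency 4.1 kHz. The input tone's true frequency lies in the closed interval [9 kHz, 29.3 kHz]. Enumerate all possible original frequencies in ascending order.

12.5 kHz, 12.7 kHz, 20.9 kHz, 21.1 kHz, 29.3 kHz

Frequencies that alias to 4.1 kHz are k·fs ± 4.1 kHz for integer k ≥ 0.
k=0: 4.1 kHz.
k=1: 4.3 kHz, 12.5 kHz.
k=2: 12.7 kHz, 20.9 kHz.
k=3: 21.1 kHz, 29.3 kHz.
k=4: 29.5 kHz, 37.7 kHz.
Within [9 kHz, 29.3 kHz]: 12.5 kHz, 12.7 kHz, 20.9 kHz, 21.1 kHz, 29.3 kHz.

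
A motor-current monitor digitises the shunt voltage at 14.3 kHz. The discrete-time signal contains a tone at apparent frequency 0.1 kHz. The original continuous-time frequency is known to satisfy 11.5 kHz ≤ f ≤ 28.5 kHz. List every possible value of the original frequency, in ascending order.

14.2 kHz, 14.4 kHz, 28.5 kHz

Frequencies that alias to 0.1 kHz are k·fs ± 0.1 kHz for integer k ≥ 0.
k=0: 0.1 kHz.
k=1: 14.2 kHz, 14.4 kHz.
k=2: 28.5 kHz, 28.7 kHz.
k=3: 42.8 kHz, 43 kHz.
Within [11.5 kHz, 28.5 kHz]: 14.2 kHz, 14.4 kHz, 28.5 kHz.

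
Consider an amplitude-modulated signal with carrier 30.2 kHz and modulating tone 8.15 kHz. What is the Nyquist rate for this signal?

AM sidebands sit at fc ± fm = 22.05 kHz and 38.35 kHz.
Highest-frequency component: 38.35 kHz.
Nyquist rate = 2 × 38.35 kHz = 76.7 kHz.

76.7 kHz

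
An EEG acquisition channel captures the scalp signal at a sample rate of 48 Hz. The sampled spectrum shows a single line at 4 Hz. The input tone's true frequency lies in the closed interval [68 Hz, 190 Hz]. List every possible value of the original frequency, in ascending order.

92 Hz, 100 Hz, 140 Hz, 148 Hz, 188 Hz

Frequencies that alias to 4 Hz are k·fs ± 4 Hz for integer k ≥ 0.
k=0: 4 Hz.
k=1: 44 Hz, 52 Hz.
k=2: 92 Hz, 100 Hz.
k=3: 140 Hz, 148 Hz.
k=4: 188 Hz, 196 Hz.
k=5: 236 Hz, 244 Hz.
Within [68 Hz, 190 Hz]: 92 Hz, 100 Hz, 140 Hz, 148 Hz, 188 Hz.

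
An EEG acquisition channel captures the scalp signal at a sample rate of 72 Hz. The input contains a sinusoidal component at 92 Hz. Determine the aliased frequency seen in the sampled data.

92 Hz mod fs = 20 Hz.
20 Hz ≤ fs/2 = 36 Hz, appears at 20 Hz.

20 Hz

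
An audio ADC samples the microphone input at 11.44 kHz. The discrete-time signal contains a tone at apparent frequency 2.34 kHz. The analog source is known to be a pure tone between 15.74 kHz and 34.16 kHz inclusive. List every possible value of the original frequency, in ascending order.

Frequencies that alias to 2.34 kHz are k·fs ± 2.34 kHz for integer k ≥ 0.
k=0: 2.34 kHz.
k=1: 9.1 kHz, 13.78 kHz.
k=2: 20.54 kHz, 25.22 kHz.
k=3: 31.98 kHz, 36.66 kHz.
k=4: 43.42 kHz, 48.1 kHz.
Within [15.74 kHz, 34.16 kHz]: 20.54 kHz, 25.22 kHz, 31.98 kHz.

20.54 kHz, 25.22 kHz, 31.98 kHz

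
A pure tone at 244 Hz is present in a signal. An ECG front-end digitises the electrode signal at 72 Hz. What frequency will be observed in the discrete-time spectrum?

28 Hz

244 Hz mod fs = 28 Hz.
28 Hz ≤ fs/2 = 36 Hz, appears at 28 Hz.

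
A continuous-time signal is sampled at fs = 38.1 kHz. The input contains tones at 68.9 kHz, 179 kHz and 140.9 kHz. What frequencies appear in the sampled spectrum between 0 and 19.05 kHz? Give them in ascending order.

7.3 kHz, 11.5 kHz

fs/2 = 19.05 kHz.
68.9 kHz mod fs = 30.8 kHz.
30.8 kHz > fs/2 = 19.05 kHz, folds to fs − 30.8 kHz = 7.3 kHz.
179 kHz mod fs = 26.6 kHz.
26.6 kHz > fs/2 = 19.05 kHz, folds to fs − 26.6 kHz = 11.5 kHz.
140.9 kHz mod fs = 26.6 kHz.
26.6 kHz > fs/2 = 19.05 kHz, folds to fs − 26.6 kHz = 11.5 kHz.
Distinct values: {7.3 kHz, 11.5 kHz}.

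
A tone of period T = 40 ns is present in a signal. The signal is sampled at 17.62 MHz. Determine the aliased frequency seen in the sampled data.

T = 40 ns → f = 1/T = 25 MHz.
25 MHz mod fs = 7.38 MHz.
7.38 MHz ≤ fs/2 = 8.81 MHz, appears at 7.38 MHz.

7.38 MHz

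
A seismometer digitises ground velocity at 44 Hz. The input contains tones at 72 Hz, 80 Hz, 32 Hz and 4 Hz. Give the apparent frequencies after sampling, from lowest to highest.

fs/2 = 22 Hz.
72 Hz mod fs = 28 Hz.
28 Hz > fs/2 = 22 Hz, folds to fs − 28 Hz = 16 Hz.
80 Hz mod fs = 36 Hz.
36 Hz > fs/2 = 22 Hz, folds to fs − 36 Hz = 8 Hz.
32 Hz > fs/2 = 22 Hz, folds to fs − 32 Hz = 12 Hz.
4 Hz ≤ fs/2 = 22 Hz, passes unchanged.
Distinct values: {4 Hz, 8 Hz, 12 Hz, 16 Hz}.

4 Hz, 8 Hz, 12 Hz, 16 Hz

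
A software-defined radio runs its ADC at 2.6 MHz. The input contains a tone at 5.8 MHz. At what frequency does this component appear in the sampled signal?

0.6 MHz

5.8 MHz mod fs = 0.6 MHz.
0.6 MHz ≤ fs/2 = 1.3 MHz, appears at 0.6 MHz.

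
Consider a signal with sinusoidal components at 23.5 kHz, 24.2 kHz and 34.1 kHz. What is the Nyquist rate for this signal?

68.2 kHz

Highest-frequency component: 34.1 kHz.
Nyquist rate = 2 × 34.1 kHz = 68.2 kHz.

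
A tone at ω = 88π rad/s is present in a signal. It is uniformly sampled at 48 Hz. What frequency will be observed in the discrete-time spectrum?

ω = 88π rad/s → f = ω/(2π) = 44 Hz.
44 Hz > fs/2 = 24 Hz, folds to fs − 44 Hz = 4 Hz.

4 Hz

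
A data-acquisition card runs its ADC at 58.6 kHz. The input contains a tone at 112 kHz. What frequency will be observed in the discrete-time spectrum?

112 kHz mod fs = 53.4 kHz.
53.4 kHz > fs/2 = 29.3 kHz, folds to fs − 53.4 kHz = 5.2 kHz.

5.2 kHz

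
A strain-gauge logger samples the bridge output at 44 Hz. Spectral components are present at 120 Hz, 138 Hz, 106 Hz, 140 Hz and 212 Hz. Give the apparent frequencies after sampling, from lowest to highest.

6 Hz, 8 Hz, 12 Hz, 18 Hz

fs/2 = 22 Hz.
120 Hz mod fs = 32 Hz.
32 Hz > fs/2 = 22 Hz, folds to fs − 32 Hz = 12 Hz.
138 Hz mod fs = 6 Hz.
6 Hz ≤ fs/2 = 22 Hz, appears at 6 Hz.
106 Hz mod fs = 18 Hz.
18 Hz ≤ fs/2 = 22 Hz, appears at 18 Hz.
140 Hz mod fs = 8 Hz.
8 Hz ≤ fs/2 = 22 Hz, appears at 8 Hz.
212 Hz mod fs = 36 Hz.
36 Hz > fs/2 = 22 Hz, folds to fs − 36 Hz = 8 Hz.
Distinct values: {6 Hz, 8 Hz, 12 Hz, 18 Hz}.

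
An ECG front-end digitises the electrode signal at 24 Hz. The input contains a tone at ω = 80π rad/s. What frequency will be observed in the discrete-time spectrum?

ω = 80π rad/s → f = ω/(2π) = 40 Hz.
40 Hz mod fs = 16 Hz.
16 Hz > fs/2 = 12 Hz, folds to fs − 16 Hz = 8 Hz.

8 Hz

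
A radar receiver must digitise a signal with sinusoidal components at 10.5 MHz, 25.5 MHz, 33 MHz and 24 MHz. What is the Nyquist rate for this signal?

66 MHz

Highest-frequency component: 33 MHz.
Nyquist rate = 2 × 33 MHz = 66 MHz.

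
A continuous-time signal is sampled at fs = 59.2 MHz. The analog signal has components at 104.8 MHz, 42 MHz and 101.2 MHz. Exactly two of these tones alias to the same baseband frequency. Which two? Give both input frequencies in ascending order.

42 MHz, 101.2 MHz

fs/2 = 29.6 MHz.
104.8 MHz mod fs = 45.6 MHz.
45.6 MHz > fs/2 = 29.6 MHz, folds to fs − 45.6 MHz = 13.6 MHz.
42 MHz > fs/2 = 29.6 MHz, folds to fs − 42 MHz = 17.2 MHz.
101.2 MHz mod fs = 42 MHz.
42 MHz > fs/2 = 29.6 MHz, folds to fs − 42 MHz = 17.2 MHz.
42 MHz and 101.2 MHz both map to 17.2 MHz.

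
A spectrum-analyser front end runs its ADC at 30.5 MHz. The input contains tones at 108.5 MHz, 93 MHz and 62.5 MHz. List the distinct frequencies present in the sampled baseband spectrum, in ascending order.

1.5 MHz, 13.5 MHz

fs/2 = 15.25 MHz.
108.5 MHz mod fs = 17 MHz.
17 MHz > fs/2 = 15.25 MHz, folds to fs − 17 MHz = 13.5 MHz.
93 MHz mod fs = 1.5 MHz.
1.5 MHz ≤ fs/2 = 15.25 MHz, appears at 1.5 MHz.
62.5 MHz mod fs = 1.5 MHz.
1.5 MHz ≤ fs/2 = 15.25 MHz, appears at 1.5 MHz.
Distinct values: {1.5 MHz, 13.5 MHz}.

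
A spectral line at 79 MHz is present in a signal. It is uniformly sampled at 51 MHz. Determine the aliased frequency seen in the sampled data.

79 MHz mod fs = 28 MHz.
28 MHz > fs/2 = 25.5 MHz, folds to fs − 28 MHz = 23 MHz.

23 MHz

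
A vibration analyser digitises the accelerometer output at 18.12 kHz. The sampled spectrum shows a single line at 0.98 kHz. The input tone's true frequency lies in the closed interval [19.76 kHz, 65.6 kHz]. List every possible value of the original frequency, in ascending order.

Frequencies that alias to 0.98 kHz are k·fs ± 0.98 kHz for integer k ≥ 0.
k=0: 0.98 kHz.
k=1: 17.14 kHz, 19.1 kHz.
k=2: 35.26 kHz, 37.22 kHz.
k=3: 53.38 kHz, 55.34 kHz.
k=4: 71.5 kHz, 73.46 kHz.
Within [19.76 kHz, 65.6 kHz]: 35.26 kHz, 37.22 kHz, 53.38 kHz, 55.34 kHz.

35.26 kHz, 37.22 kHz, 53.38 kHz, 55.34 kHz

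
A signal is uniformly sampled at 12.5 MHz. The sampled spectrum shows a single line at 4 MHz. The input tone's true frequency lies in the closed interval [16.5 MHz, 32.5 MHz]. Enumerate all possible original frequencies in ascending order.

Frequencies that alias to 4 MHz are k·fs ± 4 MHz for integer k ≥ 0.
k=0: 4 MHz.
k=1: 8.5 MHz, 16.5 MHz.
k=2: 21 MHz, 29 MHz.
k=3: 33.5 MHz, 41.5 MHz.
Within [16.5 MHz, 32.5 MHz]: 16.5 MHz, 21 MHz, 29 MHz.

16.5 MHz, 21 MHz, 29 MHz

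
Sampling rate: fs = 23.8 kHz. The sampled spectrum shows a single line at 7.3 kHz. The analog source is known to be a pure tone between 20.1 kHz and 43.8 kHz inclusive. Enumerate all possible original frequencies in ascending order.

31.1 kHz, 40.3 kHz

Frequencies that alias to 7.3 kHz are k·fs ± 7.3 kHz for integer k ≥ 0.
k=0: 7.3 kHz.
k=1: 16.5 kHz, 31.1 kHz.
k=2: 40.3 kHz, 54.9 kHz.
k=3: 64.1 kHz, 78.7 kHz.
Within [20.1 kHz, 43.8 kHz]: 31.1 kHz, 40.3 kHz.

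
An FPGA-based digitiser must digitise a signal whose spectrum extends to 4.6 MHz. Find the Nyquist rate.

9.2 MHz

Nyquist rate = 2 × 4.6 MHz = 9.2 MHz.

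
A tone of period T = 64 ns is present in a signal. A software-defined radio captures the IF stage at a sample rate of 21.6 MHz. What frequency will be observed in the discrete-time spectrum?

5.975 MHz

T = 64 ns → f = 1/T = 15.625 MHz.
15.625 MHz > fs/2 = 10.8 MHz, folds to fs − 15.625 MHz = 5.975 MHz.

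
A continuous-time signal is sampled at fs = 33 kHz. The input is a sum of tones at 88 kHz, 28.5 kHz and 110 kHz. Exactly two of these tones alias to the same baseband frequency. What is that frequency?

fs/2 = 16.5 kHz.
88 kHz mod fs = 22 kHz.
22 kHz > fs/2 = 16.5 kHz, folds to fs − 22 kHz = 11 kHz.
28.5 kHz > fs/2 = 16.5 kHz, folds to fs − 28.5 kHz = 4.5 kHz.
110 kHz mod fs = 11 kHz.
11 kHz ≤ fs/2 = 16.5 kHz, appears at 11 kHz.
88 kHz and 110 kHz both map to 11 kHz.

11 kHz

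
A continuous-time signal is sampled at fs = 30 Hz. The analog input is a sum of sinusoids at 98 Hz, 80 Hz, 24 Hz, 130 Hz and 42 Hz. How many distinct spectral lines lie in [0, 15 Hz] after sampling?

4

fs/2 = 15 Hz.
98 Hz mod fs = 8 Hz.
8 Hz ≤ fs/2 = 15 Hz, appears at 8 Hz.
80 Hz mod fs = 20 Hz.
20 Hz > fs/2 = 15 Hz, folds to fs − 20 Hz = 10 Hz.
24 Hz > fs/2 = 15 Hz, folds to fs − 24 Hz = 6 Hz.
130 Hz mod fs = 10 Hz.
10 Hz ≤ fs/2 = 15 Hz, appears at 10 Hz.
42 Hz mod fs = 12 Hz.
12 Hz ≤ fs/2 = 15 Hz, appears at 12 Hz.
Distinct values: {6 Hz, 8 Hz, 10 Hz, 12 Hz} → 4.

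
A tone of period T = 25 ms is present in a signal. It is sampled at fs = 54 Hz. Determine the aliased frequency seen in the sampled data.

14 Hz

T = 25 ms → f = 1/T = 40 Hz.
40 Hz > fs/2 = 27 Hz, folds to fs − 40 Hz = 14 Hz.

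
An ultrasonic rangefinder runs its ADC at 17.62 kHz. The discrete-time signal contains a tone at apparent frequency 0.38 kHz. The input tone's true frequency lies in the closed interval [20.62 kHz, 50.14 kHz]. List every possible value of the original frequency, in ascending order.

34.86 kHz, 35.62 kHz

Frequencies that alias to 0.38 kHz are k·fs ± 0.38 kHz for integer k ≥ 0.
k=0: 0.38 kHz.
k=1: 17.24 kHz, 18 kHz.
k=2: 34.86 kHz, 35.62 kHz.
k=3: 52.48 kHz, 53.24 kHz.
Within [20.62 kHz, 50.14 kHz]: 34.86 kHz, 35.62 kHz.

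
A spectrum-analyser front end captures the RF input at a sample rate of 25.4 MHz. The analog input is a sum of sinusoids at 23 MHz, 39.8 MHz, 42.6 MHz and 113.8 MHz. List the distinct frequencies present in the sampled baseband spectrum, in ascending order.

fs/2 = 12.7 MHz.
23 MHz > fs/2 = 12.7 MHz, folds to fs − 23 MHz = 2.4 MHz.
39.8 MHz mod fs = 14.4 MHz.
14.4 MHz > fs/2 = 12.7 MHz, folds to fs − 14.4 MHz = 11 MHz.
42.6 MHz mod fs = 17.2 MHz.
17.2 MHz > fs/2 = 12.7 MHz, folds to fs − 17.2 MHz = 8.2 MHz.
113.8 MHz mod fs = 12.2 MHz.
12.2 MHz ≤ fs/2 = 12.7 MHz, appears at 12.2 MHz.
Distinct values: {2.4 MHz, 8.2 MHz, 11 MHz, 12.2 MHz}.

2.4 MHz, 8.2 MHz, 11 MHz, 12.2 MHz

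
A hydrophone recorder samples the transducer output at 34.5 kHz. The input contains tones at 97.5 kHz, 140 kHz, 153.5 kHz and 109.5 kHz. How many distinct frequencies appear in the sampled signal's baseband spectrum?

fs/2 = 17.25 kHz.
97.5 kHz mod fs = 28.5 kHz.
28.5 kHz > fs/2 = 17.25 kHz, folds to fs − 28.5 kHz = 6 kHz.
140 kHz mod fs = 2 kHz.
2 kHz ≤ fs/2 = 17.25 kHz, appears at 2 kHz.
153.5 kHz mod fs = 15.5 kHz.
15.5 kHz ≤ fs/2 = 17.25 kHz, appears at 15.5 kHz.
109.5 kHz mod fs = 6 kHz.
6 kHz ≤ fs/2 = 17.25 kHz, appears at 6 kHz.
Distinct values: {2 kHz, 6 kHz, 15.5 kHz} → 3.

3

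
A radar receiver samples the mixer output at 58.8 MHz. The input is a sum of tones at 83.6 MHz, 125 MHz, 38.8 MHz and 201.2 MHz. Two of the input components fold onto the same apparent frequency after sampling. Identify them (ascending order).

83.6 MHz, 201.2 MHz

fs/2 = 29.4 MHz.
83.6 MHz mod fs = 24.8 MHz.
24.8 MHz ≤ fs/2 = 29.4 MHz, appears at 24.8 MHz.
125 MHz mod fs = 7.4 MHz.
7.4 MHz ≤ fs/2 = 29.4 MHz, appears at 7.4 MHz.
38.8 MHz > fs/2 = 29.4 MHz, folds to fs − 38.8 MHz = 20 MHz.
201.2 MHz mod fs = 24.8 MHz.
24.8 MHz ≤ fs/2 = 29.4 MHz, appears at 24.8 MHz.
83.6 MHz and 201.2 MHz both map to 24.8 MHz.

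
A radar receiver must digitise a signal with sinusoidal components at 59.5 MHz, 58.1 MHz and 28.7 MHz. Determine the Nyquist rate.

Highest-frequency component: 59.5 MHz.
Nyquist rate = 2 × 59.5 MHz = 119 MHz.

119 MHz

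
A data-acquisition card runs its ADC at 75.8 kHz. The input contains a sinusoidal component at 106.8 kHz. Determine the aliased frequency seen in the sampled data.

106.8 kHz mod fs = 31 kHz.
31 kHz ≤ fs/2 = 37.9 kHz, appears at 31 kHz.

31 kHz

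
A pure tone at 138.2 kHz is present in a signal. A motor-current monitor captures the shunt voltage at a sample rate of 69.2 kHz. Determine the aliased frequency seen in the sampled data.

138.2 kHz mod fs = 69 kHz.
69 kHz > fs/2 = 34.6 kHz, folds to fs − 69 kHz = 0.2 kHz.

0.2 kHz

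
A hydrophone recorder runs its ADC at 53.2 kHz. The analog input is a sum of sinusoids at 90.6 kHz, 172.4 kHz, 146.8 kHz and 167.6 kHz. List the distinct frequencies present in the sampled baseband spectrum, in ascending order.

fs/2 = 26.6 kHz.
90.6 kHz mod fs = 37.4 kHz.
37.4 kHz > fs/2 = 26.6 kHz, folds to fs − 37.4 kHz = 15.8 kHz.
172.4 kHz mod fs = 12.8 kHz.
12.8 kHz ≤ fs/2 = 26.6 kHz, appears at 12.8 kHz.
146.8 kHz mod fs = 40.4 kHz.
40.4 kHz > fs/2 = 26.6 kHz, folds to fs − 40.4 kHz = 12.8 kHz.
167.6 kHz mod fs = 8 kHz.
8 kHz ≤ fs/2 = 26.6 kHz, appears at 8 kHz.
Distinct values: {8 kHz, 12.8 kHz, 15.8 kHz}.

8 kHz, 12.8 kHz, 15.8 kHz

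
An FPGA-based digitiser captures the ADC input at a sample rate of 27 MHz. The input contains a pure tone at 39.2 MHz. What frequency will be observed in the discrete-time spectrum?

12.2 MHz

39.2 MHz mod fs = 12.2 MHz.
12.2 MHz ≤ fs/2 = 13.5 MHz, appears at 12.2 MHz.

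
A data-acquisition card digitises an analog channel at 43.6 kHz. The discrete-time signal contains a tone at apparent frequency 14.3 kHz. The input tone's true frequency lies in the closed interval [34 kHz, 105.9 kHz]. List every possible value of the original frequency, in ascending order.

57.9 kHz, 72.9 kHz, 101.5 kHz

Frequencies that alias to 14.3 kHz are k·fs ± 14.3 kHz for integer k ≥ 0.
k=0: 14.3 kHz.
k=1: 29.3 kHz, 57.9 kHz.
k=2: 72.9 kHz, 101.5 kHz.
k=3: 116.5 kHz, 145.1 kHz.
Within [34 kHz, 105.9 kHz]: 57.9 kHz, 72.9 kHz, 101.5 kHz.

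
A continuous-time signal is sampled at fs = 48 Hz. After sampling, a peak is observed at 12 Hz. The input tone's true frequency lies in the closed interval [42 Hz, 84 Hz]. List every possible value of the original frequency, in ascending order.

60 Hz, 84 Hz

Frequencies that alias to 12 Hz are k·fs ± 12 Hz for integer k ≥ 0.
k=0: 12 Hz.
k=1: 36 Hz, 60 Hz.
k=2: 84 Hz, 108 Hz.
k=3: 132 Hz, 156 Hz.
Within [42 Hz, 84 Hz]: 60 Hz, 84 Hz.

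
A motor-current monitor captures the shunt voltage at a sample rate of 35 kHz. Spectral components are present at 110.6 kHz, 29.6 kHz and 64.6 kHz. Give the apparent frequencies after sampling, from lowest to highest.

5.4 kHz, 5.6 kHz

fs/2 = 17.5 kHz.
110.6 kHz mod fs = 5.6 kHz.
5.6 kHz ≤ fs/2 = 17.5 kHz, appears at 5.6 kHz.
29.6 kHz > fs/2 = 17.5 kHz, folds to fs − 29.6 kHz = 5.4 kHz.
64.6 kHz mod fs = 29.6 kHz.
29.6 kHz > fs/2 = 17.5 kHz, folds to fs − 29.6 kHz = 5.4 kHz.
Distinct values: {5.4 kHz, 5.6 kHz}.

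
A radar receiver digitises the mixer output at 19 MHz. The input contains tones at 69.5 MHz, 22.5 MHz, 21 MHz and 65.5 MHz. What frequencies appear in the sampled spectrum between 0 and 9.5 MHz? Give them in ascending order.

fs/2 = 9.5 MHz.
69.5 MHz mod fs = 12.5 MHz.
12.5 MHz > fs/2 = 9.5 MHz, folds to fs − 12.5 MHz = 6.5 MHz.
22.5 MHz mod fs = 3.5 MHz.
3.5 MHz ≤ fs/2 = 9.5 MHz, appears at 3.5 MHz.
21 MHz mod fs = 2 MHz.
2 MHz ≤ fs/2 = 9.5 MHz, appears at 2 MHz.
65.5 MHz mod fs = 8.5 MHz.
8.5 MHz ≤ fs/2 = 9.5 MHz, appears at 8.5 MHz.
Distinct values: {2 MHz, 3.5 MHz, 6.5 MHz, 8.5 MHz}.

2 MHz, 3.5 MHz, 6.5 MHz, 8.5 MHz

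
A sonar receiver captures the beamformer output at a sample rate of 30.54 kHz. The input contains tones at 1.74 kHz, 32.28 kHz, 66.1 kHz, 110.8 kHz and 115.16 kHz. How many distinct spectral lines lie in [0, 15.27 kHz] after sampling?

4

fs/2 = 15.27 kHz.
1.74 kHz ≤ fs/2 = 15.27 kHz, passes unchanged.
32.28 kHz mod fs = 1.74 kHz.
1.74 kHz ≤ fs/2 = 15.27 kHz, appears at 1.74 kHz.
66.1 kHz mod fs = 5.02 kHz.
5.02 kHz ≤ fs/2 = 15.27 kHz, appears at 5.02 kHz.
110.8 kHz mod fs = 19.18 kHz.
19.18 kHz > fs/2 = 15.27 kHz, folds to fs − 19.18 kHz = 11.36 kHz.
115.16 kHz mod fs = 23.54 kHz.
23.54 kHz > fs/2 = 15.27 kHz, folds to fs − 23.54 kHz = 7 kHz.
Distinct values: {1.74 kHz, 5.02 kHz, 7 kHz, 11.36 kHz} → 4.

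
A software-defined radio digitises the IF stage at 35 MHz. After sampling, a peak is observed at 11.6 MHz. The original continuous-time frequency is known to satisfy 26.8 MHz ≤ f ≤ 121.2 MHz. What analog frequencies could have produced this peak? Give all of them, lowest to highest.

Frequencies that alias to 11.6 MHz are k·fs ± 11.6 MHz for integer k ≥ 0.
k=0: 11.6 MHz.
k=1: 23.4 MHz, 46.6 MHz.
k=2: 58.4 MHz, 81.6 MHz.
k=3: 93.4 MHz, 116.6 MHz.
k=4: 128.4 MHz, 151.6 MHz.
Within [26.8 MHz, 121.2 MHz]: 46.6 MHz, 58.4 MHz, 81.6 MHz, 93.4 MHz, 116.6 MHz.

46.6 MHz, 58.4 MHz, 81.6 MHz, 93.4 MHz, 116.6 MHz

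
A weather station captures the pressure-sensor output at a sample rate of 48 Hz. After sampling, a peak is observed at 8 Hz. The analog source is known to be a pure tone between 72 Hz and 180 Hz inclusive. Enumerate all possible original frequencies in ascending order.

Frequencies that alias to 8 Hz are k·fs ± 8 Hz for integer k ≥ 0.
k=0: 8 Hz.
k=1: 40 Hz, 56 Hz.
k=2: 88 Hz, 104 Hz.
k=3: 136 Hz, 152 Hz.
k=4: 184 Hz, 200 Hz.
Within [72 Hz, 180 Hz]: 88 Hz, 104 Hz, 136 Hz, 152 Hz.

88 Hz, 104 Hz, 136 Hz, 152 Hz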